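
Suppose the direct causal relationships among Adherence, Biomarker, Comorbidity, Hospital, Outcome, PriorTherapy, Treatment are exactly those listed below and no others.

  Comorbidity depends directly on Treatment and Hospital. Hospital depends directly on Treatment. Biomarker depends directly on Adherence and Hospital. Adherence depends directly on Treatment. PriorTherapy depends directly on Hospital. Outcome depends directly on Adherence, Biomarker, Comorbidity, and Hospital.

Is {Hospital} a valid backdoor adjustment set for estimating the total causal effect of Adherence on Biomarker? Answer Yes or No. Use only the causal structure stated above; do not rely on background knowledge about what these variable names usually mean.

Backdoor paths from Adherence to Biomarker (paths whose first edge points into Adherence):
  P1: Adherence <- Treatment -> Hospital -> Comorbidity -> Outcome <- Biomarker
  P2: Adherence <- Treatment -> Hospital -> Biomarker
  P3: Adherence <- Treatment -> Hospital -> Outcome <- Biomarker
  P4: Adherence <- Treatment -> Comorbidity <- Hospital -> Biomarker
  P5: Adherence <- Treatment -> Comorbidity <- Hospital -> Outcome <- Biomarker
  P6: Adherence <- Treatment -> Comorbidity -> Outcome <- Hospital -> Biomarker
  P7: Adherence <- Treatment -> Comorbidity -> Outcome <- Biomarker
Condition 1 (no descendant of Adherence in the set): holds — descendants of Adherence are {Biomarker, Outcome}; none are in {Hospital}.
Condition 2 (every backdoor path blocked by {Hospital}):
  P1: blocked at chain node Hospital ∈ conditioning set.
  P2: blocked at chain node Hospital ∈ conditioning set.
  P3: blocked at chain node Hospital ∈ conditioning set.
  P4: blocked at collider Comorbidity (neither it nor any descendant is in the conditioning set).
  P5: blocked at collider Comorbidity (neither it nor any descendant is in the conditioning set).
  P6: blocked at collider Outcome (neither it nor any descendant is in the conditioning set).
  P7: blocked at collider Outcome (neither it nor any descendant is in the conditioning set).
{Hospital} satisfies the backdoor criterion.

Yes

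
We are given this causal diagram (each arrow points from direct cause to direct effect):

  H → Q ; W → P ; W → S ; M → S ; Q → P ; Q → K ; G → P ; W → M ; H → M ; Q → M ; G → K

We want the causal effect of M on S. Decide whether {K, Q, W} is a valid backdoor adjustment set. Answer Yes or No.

Backdoor paths from M to S (paths whose first edge points into M):
  P1: M <- W -> S
  P2: M <- H -> Q -> K <- G -> P <- W -> S
  P3: M <- H -> Q -> P <- W -> S
  P4: M <- Q -> K <- G -> P <- W -> S
  P5: M <- Q -> P <- W -> S
Condition 1 (no descendant of M in the set): holds — descendants of M are {S}; none are in {K, Q, W}.
Condition 2 (every backdoor path blocked by {K, Q, W}):
  P1: blocked at fork node W ∈ conditioning set.
  P2: blocked at chain node Q ∈ conditioning set.
  P3: blocked at chain node Q ∈ conditioning set.
  P4: blocked at fork node Q ∈ conditioning set.
  P5: blocked at fork node Q ∈ conditioning set.
{K, Q, W} satisfies the backdoor criterion.

Yes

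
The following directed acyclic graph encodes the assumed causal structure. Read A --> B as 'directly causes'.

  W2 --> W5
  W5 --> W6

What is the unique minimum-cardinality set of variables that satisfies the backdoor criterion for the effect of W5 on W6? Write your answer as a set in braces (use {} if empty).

{}

Variables eligible for adjustment (non-descendants of W5, excluding W5 and W6): {W2}.
Backdoor paths from W5 to W6:
  (none)
With no backdoor paths the empty set already satisfies the criterion, and it is trivially minimal.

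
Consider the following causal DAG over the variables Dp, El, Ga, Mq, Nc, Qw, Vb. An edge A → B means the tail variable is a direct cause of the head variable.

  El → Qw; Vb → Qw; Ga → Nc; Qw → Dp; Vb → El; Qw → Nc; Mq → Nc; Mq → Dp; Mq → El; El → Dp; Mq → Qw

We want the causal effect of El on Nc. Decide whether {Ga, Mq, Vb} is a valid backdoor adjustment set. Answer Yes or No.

Backdoor paths from El to Nc (paths whose first edge points into El):
  P1: El <- Vb -> Qw <- Mq -> Nc
  P2: El <- Vb -> Qw -> Dp <- Mq -> Nc
  P3: El <- Vb -> Qw -> Nc
  P4: El <- Mq -> Qw -> Nc
  P5: El <- Mq -> Dp <- Qw -> Nc
  P6: El <- Mq -> Nc
Condition 1 (no descendant of El in the set): holds — descendants of El are {Dp, Nc, Qw}; none are in {Ga, Mq, Vb}.
Condition 2 (every backdoor path blocked by {Ga, Mq, Vb}):
  P1: blocked at fork node Vb ∈ conditioning set.
  P2: blocked at fork node Vb ∈ conditioning set.
  P3: blocked at fork node Vb ∈ conditioning set.
  P4: blocked at fork node Mq ∈ conditioning set.
  P5: blocked at fork node Mq ∈ conditioning set.
  P6: blocked at fork node Mq ∈ conditioning set.
{Ga, Mq, Vb} satisfies the backdoor criterion.

Yes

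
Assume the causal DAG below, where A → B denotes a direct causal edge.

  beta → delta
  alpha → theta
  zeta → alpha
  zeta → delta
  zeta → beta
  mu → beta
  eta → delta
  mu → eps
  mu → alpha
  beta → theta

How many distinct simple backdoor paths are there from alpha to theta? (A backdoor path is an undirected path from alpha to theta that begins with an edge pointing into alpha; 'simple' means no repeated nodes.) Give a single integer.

A backdoor path from alpha to theta is any simple undirected path whose first edge points into alpha (i.e. leaves alpha via a parent).
Parents of alpha: {mu, zeta}.
Enumerating:
  P1: alpha <- mu -> beta -> theta
  P2: alpha <- zeta -> beta -> theta
  P3: alpha <- zeta -> delta <- beta -> theta
That exhausts the simple backdoor paths. Count: 3.

3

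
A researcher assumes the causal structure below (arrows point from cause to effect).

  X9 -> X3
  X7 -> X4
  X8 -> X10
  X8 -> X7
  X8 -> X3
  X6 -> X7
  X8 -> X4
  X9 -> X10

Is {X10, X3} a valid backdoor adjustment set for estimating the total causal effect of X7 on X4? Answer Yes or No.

Backdoor paths from X7 to X4 (paths whose first edge points into X7):
  P1: X7 <- X8 -> X4
Condition 1 (no descendant of X7 in the set): holds — descendants of X7 are {X4}; none are in {X10, X3}.
Condition 2 (every backdoor path blocked by {X10, X3}):
  P1: open — no interior node is in the conditioning set.
{X10, X3} does not satisfy the backdoor criterion.

No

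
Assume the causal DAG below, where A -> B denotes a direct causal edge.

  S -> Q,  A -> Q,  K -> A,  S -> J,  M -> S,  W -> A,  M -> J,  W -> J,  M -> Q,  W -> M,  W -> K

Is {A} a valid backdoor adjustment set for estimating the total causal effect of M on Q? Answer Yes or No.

Yes

Backdoor paths from M to Q (paths whose first edge points into M):
  P1: M <- W -> K -> A -> Q
  P2: M <- W -> J <- S -> Q
  P3: M <- W -> A -> Q
Condition 1 (no descendant of M in the set): holds — descendants of M are {J, Q, S}; none are in {A}.
Condition 2 (every backdoor path blocked by {A}):
  P1: blocked at chain node A ∈ conditioning set.
  P2: blocked at collider J (neither it nor any descendant is in the conditioning set).
  P3: blocked at chain node A ∈ conditioning set.
{A} satisfies the backdoor criterion.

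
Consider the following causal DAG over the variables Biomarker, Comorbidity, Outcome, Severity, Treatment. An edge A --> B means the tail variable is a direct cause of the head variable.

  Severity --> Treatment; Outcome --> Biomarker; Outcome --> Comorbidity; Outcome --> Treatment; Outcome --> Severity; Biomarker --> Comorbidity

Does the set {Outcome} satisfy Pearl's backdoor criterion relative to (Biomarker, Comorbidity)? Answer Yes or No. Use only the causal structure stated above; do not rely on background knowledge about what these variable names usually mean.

Yes

Backdoor paths from Biomarker to Comorbidity (paths whose first edge points into Biomarker):
  P1: Biomarker <- Outcome -> Comorbidity
Condition 1 (no descendant of Biomarker in the set): holds — descendants of Biomarker are {Comorbidity}; none are in {Outcome}.
Condition 2 (every backdoor path blocked by {Outcome}):
  P1: blocked at fork node Outcome ∈ conditioning set.
{Outcome} satisfies the backdoor criterion.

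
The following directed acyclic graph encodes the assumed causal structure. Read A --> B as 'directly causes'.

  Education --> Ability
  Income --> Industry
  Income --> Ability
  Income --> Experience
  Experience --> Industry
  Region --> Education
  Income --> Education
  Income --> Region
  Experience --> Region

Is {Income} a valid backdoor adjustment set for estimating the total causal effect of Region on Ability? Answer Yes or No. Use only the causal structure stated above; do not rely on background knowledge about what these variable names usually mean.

Yes

Backdoor paths from Region to Ability (paths whose first edge points into Region):
  P1: Region <- Income -> Education -> Ability
  P2: Region <- Income -> Ability
  P3: Region <- Experience <- Income -> Education -> Ability
  P4: Region <- Experience <- Income -> Ability
  P5: Region <- Experience -> Industry <- Income -> Education -> Ability
  P6: Region <- Experience -> Industry <- Income -> Ability
Condition 1 (no descendant of Region in the set): holds — descendants of Region are {Ability, Education}; none are in {Income}.
Condition 2 (every backdoor path blocked by {Income}):
  P1: blocked at fork node Income ∈ conditioning set.
  P2: blocked at fork node Income ∈ conditioning set.
  P3: blocked at fork node Income ∈ conditioning set.
  P4: blocked at fork node Income ∈ conditioning set.
  P5: blocked at collider Industry (neither it nor any descendant is in the conditioning set).
  P6: blocked at collider Industry (neither it nor any descendant is in the conditioning set).
{Income} satisfies the backdoor criterion.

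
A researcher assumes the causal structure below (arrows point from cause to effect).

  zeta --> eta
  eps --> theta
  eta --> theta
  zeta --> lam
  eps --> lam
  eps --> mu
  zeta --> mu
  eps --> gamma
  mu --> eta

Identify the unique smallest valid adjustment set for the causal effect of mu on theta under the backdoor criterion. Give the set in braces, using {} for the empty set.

Variables eligible for adjustment (non-descendants of mu, excluding mu and theta): {eps, gamma, lam, zeta}.
Backdoor paths from mu to theta:
  P1: mu <- eps -> theta
  P2: mu <- eps -> lam <- zeta -> eta -> theta
  P3: mu <- zeta -> eta -> theta
  P4: mu <- zeta -> lam <- eps -> theta
The empty set is not sufficient: P1 (mu <- eps -> theta) has no collider blocking it and no conditioned non-collider, so it is open.
Try {eps, zeta}:
  P1: blocked at fork node eps ∈ conditioning set.
  P2: blocked at fork node eps ∈ conditioning set.
  P3: blocked at fork node zeta ∈ conditioning set.
  P4: blocked at fork node zeta ∈ conditioning set.
{eps, zeta} contains no descendant of mu and blocks every backdoor path.
Every element of {eps, zeta} is needed (dropping eps leaves P1 open; dropping zeta leaves P3 open), so no proper subset is valid.
Among all size-2 subsets of the eligible variables, only {eps, zeta} blocks every backdoor path, so it is the unique smallest valid adjustment set.

{eps, zeta}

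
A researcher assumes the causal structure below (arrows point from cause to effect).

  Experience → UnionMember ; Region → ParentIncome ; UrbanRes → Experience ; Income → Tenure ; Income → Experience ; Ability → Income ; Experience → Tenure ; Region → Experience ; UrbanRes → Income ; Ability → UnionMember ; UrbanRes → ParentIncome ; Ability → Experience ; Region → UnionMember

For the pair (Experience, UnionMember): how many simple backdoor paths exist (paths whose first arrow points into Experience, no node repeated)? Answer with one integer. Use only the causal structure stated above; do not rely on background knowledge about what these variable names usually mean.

A backdoor path from Experience to UnionMember is any simple undirected path whose first edge points into Experience (i.e. leaves Experience via a parent).
Parents of Experience: {Ability, Income, Region, UrbanRes}.
Enumerating:
  P1: Experience <- Ability -> Income <- UrbanRes -> ParentIncome <- Region -> UnionMember
  P2: Experience <- Ability -> UnionMember
  P3: Experience <- UrbanRes -> Income <- Ability -> UnionMember
  P4: Experience <- UrbanRes -> ParentIncome <- Region -> UnionMember
  P5: Experience <- Income <- Ability -> UnionMember
  P6: Experience <- Income <- UrbanRes -> ParentIncome <- Region -> UnionMember
  P7: Experience <- Region -> UnionMember
  P8: Experience <- Region -> ParentIncome <- UrbanRes -> Income <- Ability -> UnionMember
That exhausts the simple backdoor paths. Count: 8.

8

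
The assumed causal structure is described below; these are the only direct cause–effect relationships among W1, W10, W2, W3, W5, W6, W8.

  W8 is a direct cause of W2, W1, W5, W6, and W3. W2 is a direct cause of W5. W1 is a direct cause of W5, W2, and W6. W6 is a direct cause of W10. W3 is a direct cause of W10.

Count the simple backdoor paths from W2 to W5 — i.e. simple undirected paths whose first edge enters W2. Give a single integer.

8

A backdoor path from W2 to W5 is any simple undirected path whose first edge points into W2 (i.e. leaves W2 via a parent).
Parents of W2: {W1, W8}.
Enumerating:
  P1: W2 <- W8 -> W1 -> W5
  P2: W2 <- W8 -> W6 <- W1 -> W5
  P3: W2 <- W8 -> W3 -> W10 <- W6 <- W1 -> W5
  P4: W2 <- W8 -> W5
  P5: W2 <- W1 <- W8 -> W5
  P6: W2 <- W1 -> W6 <- W8 -> W5
  P7: W2 <- W1 -> W6 -> W10 <- W3 <- W8 -> W5
  P8: W2 <- W1 -> W5
That exhausts the simple backdoor paths. Count: 8.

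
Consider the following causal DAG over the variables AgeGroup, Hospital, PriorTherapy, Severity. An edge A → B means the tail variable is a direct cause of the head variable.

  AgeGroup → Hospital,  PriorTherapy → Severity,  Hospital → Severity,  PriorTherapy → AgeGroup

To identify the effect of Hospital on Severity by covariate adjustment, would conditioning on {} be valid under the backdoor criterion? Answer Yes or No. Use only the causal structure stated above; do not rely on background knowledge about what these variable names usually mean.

No

Backdoor paths from Hospital to Severity (paths whose first edge points into Hospital):
  P1: Hospital <- AgeGroup <- PriorTherapy -> Severity
Condition 1 (no descendant of Hospital in the set): holds — descendants of Hospital are {Severity}; none are in {}.
Condition 2 (every backdoor path blocked by {}):
  P1: open — no interior node is in the conditioning set.
{} does not satisfy the backdoor criterion.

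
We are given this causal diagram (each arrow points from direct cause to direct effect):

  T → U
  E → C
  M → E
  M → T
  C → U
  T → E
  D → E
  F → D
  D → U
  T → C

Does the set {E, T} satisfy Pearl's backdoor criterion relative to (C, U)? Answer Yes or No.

Yes

Backdoor paths from C to U (paths whose first edge points into C):
  P1: C <- T <- M -> E <- D -> U
  P2: C <- T -> E <- D -> U
  P3: C <- T -> U
  P4: C <- E <- M -> T -> U
  P5: C <- E <- T -> U
  P6: C <- E <- D -> U
Condition 1 (no descendant of C in the set): holds — descendants of C are {U}; none are in {E, T}.
Condition 2 (every backdoor path blocked by {E, T}):
  P1: blocked at chain node T ∈ conditioning set.
  P2: blocked at fork node T ∈ conditioning set.
  P3: blocked at fork node T ∈ conditioning set.
  P4: blocked at chain node E ∈ conditioning set.
  P5: blocked at chain node E ∈ conditioning set.
  P6: blocked at chain node E ∈ conditioning set.
{E, T} satisfies the backdoor criterion.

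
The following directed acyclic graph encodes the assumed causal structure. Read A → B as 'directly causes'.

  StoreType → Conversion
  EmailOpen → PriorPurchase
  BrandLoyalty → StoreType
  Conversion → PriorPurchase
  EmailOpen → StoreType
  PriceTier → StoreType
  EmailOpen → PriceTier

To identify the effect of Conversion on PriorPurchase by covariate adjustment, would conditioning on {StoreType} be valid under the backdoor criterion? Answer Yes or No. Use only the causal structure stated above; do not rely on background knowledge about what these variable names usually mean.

Yes

Backdoor paths from Conversion to PriorPurchase (paths whose first edge points into Conversion):
  P1: Conversion <- StoreType <- EmailOpen -> PriorPurchase
  P2: Conversion <- StoreType <- PriceTier <- EmailOpen -> PriorPurchase
Condition 1 (no descendant of Conversion in the set): holds — descendants of Conversion are {PriorPurchase}; none are in {StoreType}.
Condition 2 (every backdoor path blocked by {StoreType}):
  P1: blocked at chain node StoreType ∈ conditioning set.
  P2: blocked at chain node StoreType ∈ conditioning set.
{StoreType} satisfies the backdoor criterion.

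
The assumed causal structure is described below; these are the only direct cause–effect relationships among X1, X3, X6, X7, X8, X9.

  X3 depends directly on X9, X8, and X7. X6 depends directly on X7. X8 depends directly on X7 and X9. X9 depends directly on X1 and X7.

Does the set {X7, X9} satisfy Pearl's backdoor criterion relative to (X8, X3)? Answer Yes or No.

Backdoor paths from X8 to X3 (paths whose first edge points into X8):
  P1: X8 <- X7 -> X9 -> X3
  P2: X8 <- X7 -> X3
  P3: X8 <- X9 <- X7 -> X3
  P4: X8 <- X9 -> X3
Condition 1 (no descendant of X8 in the set): holds — descendants of X8 are {X3}; none are in {X7, X9}.
Condition 2 (every backdoor path blocked by {X7, X9}):
  P1: blocked at fork node X7 ∈ conditioning set.
  P2: blocked at fork node X7 ∈ conditioning set.
  P3: blocked at chain node X9 ∈ conditioning set.
  P4: blocked at fork node X9 ∈ conditioning set.
{X7, X9} satisfies the backdoor criterion.

Yes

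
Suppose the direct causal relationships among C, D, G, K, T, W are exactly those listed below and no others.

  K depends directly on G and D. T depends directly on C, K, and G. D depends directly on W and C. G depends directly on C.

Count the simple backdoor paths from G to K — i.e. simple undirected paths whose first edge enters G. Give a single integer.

2

A backdoor path from G to K is any simple undirected path whose first edge points into G (i.e. leaves G via a parent).
Parents of G: {C}.
Enumerating:
  P1: G <- C -> D -> K
  P2: G <- C -> T <- K
That exhausts the simple backdoor paths. Count: 2.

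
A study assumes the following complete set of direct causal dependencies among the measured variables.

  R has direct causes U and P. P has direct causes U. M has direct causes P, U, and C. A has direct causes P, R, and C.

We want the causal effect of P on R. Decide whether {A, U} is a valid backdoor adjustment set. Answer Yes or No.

Backdoor paths from P to R (paths whose first edge points into P):
  P1: P <- U -> M <- C -> A <- R
  P2: P <- U -> R
Condition 1 (no descendant of P in the set): FAILS — A is a descendant of P.
Condition 2 (every backdoor path blocked by {A, U}):
  P1: blocked at fork node U ∈ conditioning set.
  P2: blocked at fork node U ∈ conditioning set.
{A, U} does not satisfy the backdoor criterion.

No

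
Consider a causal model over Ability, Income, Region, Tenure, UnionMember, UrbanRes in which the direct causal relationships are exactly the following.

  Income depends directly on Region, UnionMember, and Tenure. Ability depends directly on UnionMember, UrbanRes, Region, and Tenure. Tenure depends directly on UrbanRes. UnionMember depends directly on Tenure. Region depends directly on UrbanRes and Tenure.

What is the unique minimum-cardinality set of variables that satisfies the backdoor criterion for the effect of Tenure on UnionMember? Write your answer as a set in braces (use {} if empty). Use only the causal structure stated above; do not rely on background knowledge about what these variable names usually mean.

Variables eligible for adjustment (non-descendants of Tenure, excluding Tenure and UnionMember): {UrbanRes}.
Backdoor paths from Tenure to UnionMember:
  P1: Tenure <- UrbanRes -> Region -> Income <- UnionMember
  P2: Tenure <- UrbanRes -> Region -> Ability <- UnionMember
  P3: Tenure <- UrbanRes -> Ability <- UnionMember
  P4: Tenure <- UrbanRes -> Ability <- Region -> Income <- UnionMember
Each backdoor path contains an unconditioned collider, so every path is already blocked with the empty conditioning set:
  P1: blocked at collider Income (neither it nor any descendant is in the conditioning set).
  P2: blocked at collider Ability (neither it nor any descendant is in the conditioning set).
  P3: blocked at collider Ability (neither it nor any descendant is in the conditioning set).
  P4: blocked at collider Ability (neither it nor any descendant is in the conditioning set).
The empty set is therefore the unique smallest valid set.

{}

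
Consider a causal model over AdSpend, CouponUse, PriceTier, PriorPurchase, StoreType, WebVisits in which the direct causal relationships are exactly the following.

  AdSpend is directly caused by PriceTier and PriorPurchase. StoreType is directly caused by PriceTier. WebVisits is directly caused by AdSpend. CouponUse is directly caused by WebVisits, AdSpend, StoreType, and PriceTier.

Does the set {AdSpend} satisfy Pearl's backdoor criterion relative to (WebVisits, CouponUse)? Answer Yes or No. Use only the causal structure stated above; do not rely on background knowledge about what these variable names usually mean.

Backdoor paths from WebVisits to CouponUse (paths whose first edge points into WebVisits):
  P1: WebVisits <- AdSpend <- PriceTier -> StoreType -> CouponUse
  P2: WebVisits <- AdSpend <- PriceTier -> CouponUse
  P3: WebVisits <- AdSpend -> CouponUse
Condition 1 (no descendant of WebVisits in the set): holds — descendants of WebVisits are {CouponUse}; none are in {AdSpend}.
Condition 2 (every backdoor path blocked by {AdSpend}):
  P1: blocked at chain node AdSpend ∈ conditioning set.
  P2: blocked at chain node AdSpend ∈ conditioning set.
  P3: blocked at fork node AdSpend ∈ conditioning set.
{AdSpend} satisfies the backdoor criterion.

Yes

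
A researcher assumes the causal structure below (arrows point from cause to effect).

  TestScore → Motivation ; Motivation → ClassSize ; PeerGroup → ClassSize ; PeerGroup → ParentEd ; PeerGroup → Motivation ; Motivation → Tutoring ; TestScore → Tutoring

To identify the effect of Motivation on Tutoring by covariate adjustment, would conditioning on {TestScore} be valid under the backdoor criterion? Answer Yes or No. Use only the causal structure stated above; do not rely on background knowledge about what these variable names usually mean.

Backdoor paths from Motivation to Tutoring (paths whose first edge points into Motivation):
  P1: Motivation <- TestScore -> Tutoring
Condition 1 (no descendant of Motivation in the set): holds — descendants of Motivation are {ClassSize, Tutoring}; none are in {TestScore}.
Condition 2 (every backdoor path blocked by {TestScore}):
  P1: blocked at fork node TestScore ∈ conditioning set.
{TestScore} satisfies the backdoor criterion.

Yes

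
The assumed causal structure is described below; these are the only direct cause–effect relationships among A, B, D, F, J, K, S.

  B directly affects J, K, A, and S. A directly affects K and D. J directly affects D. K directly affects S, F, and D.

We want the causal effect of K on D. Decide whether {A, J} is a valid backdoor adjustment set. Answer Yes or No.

Backdoor paths from K to D (paths whose first edge points into K):
  P1: K <- B -> J -> D
  P2: K <- B -> A -> D
  P3: K <- A <- B -> J -> D
  P4: K <- A -> D
Condition 1 (no descendant of K in the set): holds — descendants of K are {D, F, S}; none are in {A, J}.
Condition 2 (every backdoor path blocked by {A, J}):
  P1: blocked at chain node J ∈ conditioning set.
  P2: blocked at chain node A ∈ conditioning set.
  P3: blocked at chain node A ∈ conditioning set.
  P4: blocked at fork node A ∈ conditioning set.
{A, J} satisfies the backdoor criterion.

Yes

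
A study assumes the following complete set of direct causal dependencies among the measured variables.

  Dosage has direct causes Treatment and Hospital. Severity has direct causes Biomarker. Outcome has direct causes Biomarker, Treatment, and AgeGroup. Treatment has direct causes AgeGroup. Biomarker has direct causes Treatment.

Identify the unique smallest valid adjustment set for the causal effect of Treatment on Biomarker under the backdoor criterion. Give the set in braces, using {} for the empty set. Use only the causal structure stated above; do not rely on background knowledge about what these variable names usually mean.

{}

Variables eligible for adjustment (non-descendants of Treatment, excluding Treatment and Biomarker): {AgeGroup, Hospital}.
Backdoor paths from Treatment to Biomarker:
  P1: Treatment <- AgeGroup -> Outcome <- Biomarker
Each backdoor path contains an unconditioned collider, so every path is already blocked with the empty conditioning set:
  P1: blocked at collider Outcome (neither it nor any descendant is in the conditioning set).
The empty set is therefore the unique smallest valid set.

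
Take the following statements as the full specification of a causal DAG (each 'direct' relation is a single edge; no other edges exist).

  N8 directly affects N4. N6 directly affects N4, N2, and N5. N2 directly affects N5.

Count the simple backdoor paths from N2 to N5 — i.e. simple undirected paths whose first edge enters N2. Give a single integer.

A backdoor path from N2 to N5 is any simple undirected path whose first edge points into N2 (i.e. leaves N2 via a parent).
Parents of N2: {N6}.
Enumerating:
  P1: N2 <- N6 -> N5
That exhausts the simple backdoor paths. Count: 1.

1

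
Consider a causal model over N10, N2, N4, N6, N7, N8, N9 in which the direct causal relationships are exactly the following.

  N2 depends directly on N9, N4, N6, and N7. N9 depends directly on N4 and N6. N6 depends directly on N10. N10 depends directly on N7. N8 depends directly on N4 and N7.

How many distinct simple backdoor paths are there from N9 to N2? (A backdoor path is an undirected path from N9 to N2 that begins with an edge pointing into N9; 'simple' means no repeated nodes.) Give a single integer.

6

A backdoor path from N9 to N2 is any simple undirected path whose first edge points into N9 (i.e. leaves N9 via a parent).
Parents of N9: {N4, N6}.
Enumerating:
  P1: N9 <- N4 -> N2
  P2: N9 <- N4 -> N8 <- N7 -> N10 -> N6 -> N2
  P3: N9 <- N4 -> N8 <- N7 -> N2
  P4: N9 <- N6 <- N10 <- N7 -> N2
  P5: N9 <- N6 <- N10 <- N7 -> N8 <- N4 -> N2
  P6: N9 <- N6 -> N2
That exhausts the simple backdoor paths. Count: 6.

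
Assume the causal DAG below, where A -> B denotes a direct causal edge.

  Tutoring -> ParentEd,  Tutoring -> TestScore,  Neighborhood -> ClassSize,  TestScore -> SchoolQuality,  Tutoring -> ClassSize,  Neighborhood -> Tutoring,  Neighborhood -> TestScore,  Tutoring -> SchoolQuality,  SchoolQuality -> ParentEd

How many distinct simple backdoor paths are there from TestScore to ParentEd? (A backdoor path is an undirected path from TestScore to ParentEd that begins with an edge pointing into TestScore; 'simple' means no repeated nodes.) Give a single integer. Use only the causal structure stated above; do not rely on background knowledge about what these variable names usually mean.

A backdoor path from TestScore to ParentEd is any simple undirected path whose first edge points into TestScore (i.e. leaves TestScore via a parent).
Parents of TestScore: {Neighborhood, Tutoring}.
Enumerating:
  P1: TestScore <- Neighborhood -> Tutoring -> SchoolQuality -> ParentEd
  P2: TestScore <- Neighborhood -> Tutoring -> ParentEd
  P3: TestScore <- Neighborhood -> ClassSize <- Tutoring -> SchoolQuality -> ParentEd
  P4: TestScore <- Neighborhood -> ClassSize <- Tutoring -> ParentEd
  P5: TestScore <- Tutoring -> SchoolQuality -> ParentEd
  P6: TestScore <- Tutoring -> ParentEd
That exhausts the simple backdoor paths. Count: 6.

6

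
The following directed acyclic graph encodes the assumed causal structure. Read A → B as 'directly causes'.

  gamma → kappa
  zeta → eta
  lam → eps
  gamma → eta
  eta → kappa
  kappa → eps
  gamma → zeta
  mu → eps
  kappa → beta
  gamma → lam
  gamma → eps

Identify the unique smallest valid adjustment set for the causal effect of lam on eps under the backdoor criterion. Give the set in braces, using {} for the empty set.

{gamma}

Variables eligible for adjustment (non-descendants of lam, excluding lam and eps): {beta, eta, gamma, kappa, mu, zeta}.
Backdoor paths from lam to eps:
  P1: lam <- gamma -> zeta -> eta -> kappa -> eps
  P2: lam <- gamma -> eta -> kappa -> eps
  P3: lam <- gamma -> kappa -> eps
  P4: lam <- gamma -> eps
The empty set is not sufficient: P1 (lam <- gamma -> zeta -> eta -> kappa -> eps) has no collider blocking it and no conditioned non-collider, so it is open.
Try {gamma}:
  P1: blocked at fork node gamma ∈ conditioning set.
  P2: blocked at fork node gamma ∈ conditioning set.
  P3: blocked at fork node gamma ∈ conditioning set.
  P4: blocked at fork node gamma ∈ conditioning set.
{gamma} contains no descendant of lam and blocks every backdoor path.
No other singleton works — e.g. {zeta} leaves P2 open — so {gamma} is the unique smallest valid adjustment set.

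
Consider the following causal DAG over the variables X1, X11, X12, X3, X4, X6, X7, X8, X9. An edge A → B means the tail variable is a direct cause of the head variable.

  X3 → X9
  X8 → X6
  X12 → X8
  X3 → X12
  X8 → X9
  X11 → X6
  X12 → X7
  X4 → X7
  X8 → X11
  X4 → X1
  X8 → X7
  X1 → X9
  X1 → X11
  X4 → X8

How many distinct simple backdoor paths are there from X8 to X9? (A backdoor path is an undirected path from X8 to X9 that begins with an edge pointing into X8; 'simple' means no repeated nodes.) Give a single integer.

A backdoor path from X8 to X9 is any simple undirected path whose first edge points into X8 (i.e. leaves X8 via a parent).
Parents of X8: {X12, X4}.
Enumerating:
  P1: X8 <- X4 -> X1 -> X9
  P2: X8 <- X4 -> X7 <- X12 <- X3 -> X9
  P3: X8 <- X12 <- X3 -> X9
  P4: X8 <- X12 -> X7 <- X4 -> X1 -> X9
That exhausts the simple backdoor paths. Count: 4.

4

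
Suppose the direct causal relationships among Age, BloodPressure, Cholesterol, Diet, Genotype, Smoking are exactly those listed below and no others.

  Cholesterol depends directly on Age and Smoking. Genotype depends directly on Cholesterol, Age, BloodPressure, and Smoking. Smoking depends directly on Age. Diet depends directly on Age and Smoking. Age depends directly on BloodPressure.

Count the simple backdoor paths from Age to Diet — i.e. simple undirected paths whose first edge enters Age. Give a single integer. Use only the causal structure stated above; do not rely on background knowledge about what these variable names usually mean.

2

A backdoor path from Age to Diet is any simple undirected path whose first edge points into Age (i.e. leaves Age via a parent).
Parents of Age: {BloodPressure}.
Enumerating:
  P1: Age <- BloodPressure -> Genotype <- Smoking -> Diet
  P2: Age <- BloodPressure -> Genotype <- Cholesterol <- Smoking -> Diet
That exhausts the simple backdoor paths. Count: 2.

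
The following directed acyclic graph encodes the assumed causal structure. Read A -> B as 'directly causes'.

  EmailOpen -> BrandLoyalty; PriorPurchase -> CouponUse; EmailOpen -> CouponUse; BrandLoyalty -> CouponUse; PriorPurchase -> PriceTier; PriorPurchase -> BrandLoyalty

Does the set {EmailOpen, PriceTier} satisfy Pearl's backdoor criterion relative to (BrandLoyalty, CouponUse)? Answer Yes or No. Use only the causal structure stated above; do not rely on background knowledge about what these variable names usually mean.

No

Backdoor paths from BrandLoyalty to CouponUse (paths whose first edge points into BrandLoyalty):
  P1: BrandLoyalty <- EmailOpen -> CouponUse
  P2: BrandLoyalty <- PriorPurchase -> CouponUse
Condition 1 (no descendant of BrandLoyalty in the set): holds — descendants of BrandLoyalty are {CouponUse}; none are in {EmailOpen, PriceTier}.
Condition 2 (every backdoor path blocked by {EmailOpen, PriceTier}):
  P1: blocked at fork node EmailOpen ∈ conditioning set.
  P2: open — no interior node is in the conditioning set.
{EmailOpen, PriceTier} does not satisfy the backdoor criterion.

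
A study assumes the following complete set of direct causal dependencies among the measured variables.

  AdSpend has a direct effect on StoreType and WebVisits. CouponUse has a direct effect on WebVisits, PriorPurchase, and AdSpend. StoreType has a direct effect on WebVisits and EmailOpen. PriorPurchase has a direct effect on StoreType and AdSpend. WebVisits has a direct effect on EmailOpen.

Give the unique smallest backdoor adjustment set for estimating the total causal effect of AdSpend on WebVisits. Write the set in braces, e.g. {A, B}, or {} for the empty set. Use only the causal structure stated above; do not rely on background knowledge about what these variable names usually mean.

{CouponUse, PriorPurchase}

Variables eligible for adjustment (non-descendants of AdSpend, excluding AdSpend and WebVisits): {CouponUse, PriorPurchase}.
Backdoor paths from AdSpend to WebVisits:
  P1: AdSpend <- CouponUse -> PriorPurchase -> StoreType -> WebVisits
  P2: AdSpend <- CouponUse -> PriorPurchase -> StoreType -> EmailOpen <- WebVisits
  P3: AdSpend <- CouponUse -> WebVisits
  P4: AdSpend <- PriorPurchase <- CouponUse -> WebVisits
  P5: AdSpend <- PriorPurchase -> StoreType -> WebVisits
  P6: AdSpend <- PriorPurchase -> StoreType -> EmailOpen <- WebVisits
The empty set is not sufficient: P1 (AdSpend <- CouponUse -> PriorPurchase -> StoreType -> WebVisits) has no collider blocking it and no conditioned non-collider, so it is open.
Try {CouponUse, PriorPurchase}:
  P1: blocked at fork node CouponUse ∈ conditioning set.
  P2: blocked at fork node CouponUse ∈ conditioning set.
  P3: blocked at fork node CouponUse ∈ conditioning set.
  P4: blocked at chain node PriorPurchase ∈ conditioning set.
  P5: blocked at fork node PriorPurchase ∈ conditioning set.
  P6: blocked at fork node PriorPurchase ∈ conditioning set.
{CouponUse, PriorPurchase} contains no descendant of AdSpend and blocks every backdoor path.
Every element of {CouponUse, PriorPurchase} is needed (dropping CouponUse leaves P3 open; dropping PriorPurchase leaves P5 open), so no proper subset is valid.
Among all size-2 subsets of the eligible variables, only {CouponUse, PriorPurchase} blocks every backdoor path, so it is the unique smallest valid adjustment set.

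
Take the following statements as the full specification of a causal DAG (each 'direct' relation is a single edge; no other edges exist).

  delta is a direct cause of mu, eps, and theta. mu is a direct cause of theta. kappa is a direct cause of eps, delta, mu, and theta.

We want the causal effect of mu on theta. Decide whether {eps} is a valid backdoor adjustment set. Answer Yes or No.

Backdoor paths from mu to theta (paths whose first edge points into mu):
  P1: mu <- kappa -> delta -> theta
  P2: mu <- kappa -> eps <- delta -> theta
  P3: mu <- kappa -> theta
  P4: mu <- delta <- kappa -> theta
  P5: mu <- delta -> eps <- kappa -> theta
  P6: mu <- delta -> theta
Condition 1 (no descendant of mu in the set): holds — descendants of mu are {theta}; none are in {eps}.
Condition 2 (every backdoor path blocked by {eps}):
  P1: open — no interior node is in the conditioning set.
  P2: open — collider(s) eps are conditioned on (or have a conditioned descendant) and no non-collider on the path is in the set.
  P3: open — no interior node is in the conditioning set.
  P4: open — no interior node is in the conditioning set.
  P5: open — collider(s) eps are conditioned on (or have a conditioned descendant) and no non-collider on the path is in the set.
  P6: open — no interior node is in the conditioning set.
{eps} does not satisfy the backdoor criterion.

No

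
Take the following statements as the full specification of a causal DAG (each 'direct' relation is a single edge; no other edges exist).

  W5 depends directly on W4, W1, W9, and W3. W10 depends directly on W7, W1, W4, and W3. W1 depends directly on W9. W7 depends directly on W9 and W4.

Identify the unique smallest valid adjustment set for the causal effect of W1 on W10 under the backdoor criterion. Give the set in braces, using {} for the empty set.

Variables eligible for adjustment (non-descendants of W1, excluding W1 and W10): {W3, W4, W7, W9}.
Backdoor paths from W1 to W10:
  P1: W1 <- W9 -> W5 <- W4 -> W7 -> W10
  P2: W1 <- W9 -> W5 <- W4 -> W10
  P3: W1 <- W9 -> W5 <- W3 -> W10
  P4: W1 <- W9 -> W7 <- W4 -> W5 <- W3 -> W10
  P5: W1 <- W9 -> W7 <- W4 -> W10
  P6: W1 <- W9 -> W7 -> W10
The empty set is not sufficient: P6 (W1 <- W9 -> W7 -> W10) has no collider blocking it and no conditioned non-collider, so it is open.
Try {W9}:
  P1: blocked at fork node W9 ∈ conditioning set.
  P2: blocked at fork node W9 ∈ conditioning set.
  P3: blocked at fork node W9 ∈ conditioning set.
  P4: blocked at fork node W9 ∈ conditioning set.
  P5: blocked at fork node W9 ∈ conditioning set.
  P6: blocked at fork node W9 ∈ conditioning set.
{W9} contains no descendant of W1 and blocks every backdoor path.
No other singleton works — e.g. {W4} leaves P6 open — so {W9} is the unique smallest valid adjustment set.

{W9}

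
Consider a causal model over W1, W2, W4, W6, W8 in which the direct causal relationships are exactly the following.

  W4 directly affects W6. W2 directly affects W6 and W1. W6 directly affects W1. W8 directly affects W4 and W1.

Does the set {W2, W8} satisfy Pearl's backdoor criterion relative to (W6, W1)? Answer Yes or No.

Backdoor paths from W6 to W1 (paths whose first edge points into W6):
  P1: W6 <- W4 <- W8 -> W1
  P2: W6 <- W2 -> W1
Condition 1 (no descendant of W6 in the set): holds — descendants of W6 are {W1}; none are in {W2, W8}.
Condition 2 (every backdoor path blocked by {W2, W8}):
  P1: blocked at fork node W8 ∈ conditioning set.
  P2: blocked at fork node W2 ∈ conditioning set.
{W2, W8} satisfies the backdoor criterion.

Yes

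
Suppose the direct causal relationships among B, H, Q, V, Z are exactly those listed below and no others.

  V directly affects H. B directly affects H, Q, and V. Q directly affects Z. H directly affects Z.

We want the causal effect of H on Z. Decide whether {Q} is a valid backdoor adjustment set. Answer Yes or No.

Yes

Backdoor paths from H to Z (paths whose first edge points into H):
  P1: H <- B -> Q -> Z
  P2: H <- V <- B -> Q -> Z
Condition 1 (no descendant of H in the set): holds — descendants of H are {Z}; none are in {Q}.
Condition 2 (every backdoor path blocked by {Q}):
  P1: blocked at chain node Q ∈ conditioning set.
  P2: blocked at chain node Q ∈ conditioning set.
{Q} satisfies the backdoor criterion.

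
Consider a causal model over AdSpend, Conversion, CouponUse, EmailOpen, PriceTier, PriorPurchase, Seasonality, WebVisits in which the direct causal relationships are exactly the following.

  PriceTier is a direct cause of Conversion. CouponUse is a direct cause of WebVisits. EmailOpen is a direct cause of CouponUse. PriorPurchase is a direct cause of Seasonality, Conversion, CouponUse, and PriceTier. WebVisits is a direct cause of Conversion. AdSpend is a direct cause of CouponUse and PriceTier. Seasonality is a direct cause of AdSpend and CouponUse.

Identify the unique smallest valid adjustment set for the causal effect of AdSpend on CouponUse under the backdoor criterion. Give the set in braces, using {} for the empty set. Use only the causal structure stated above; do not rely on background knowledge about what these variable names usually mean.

Variables eligible for adjustment (non-descendants of AdSpend, excluding AdSpend and CouponUse): {EmailOpen, PriorPurchase, Seasonality}.
Backdoor paths from AdSpend to CouponUse:
  P1: AdSpend <- Seasonality <- PriorPurchase -> PriceTier -> Conversion <- WebVisits <- CouponUse
  P2: AdSpend <- Seasonality <- PriorPurchase -> CouponUse
  P3: AdSpend <- Seasonality <- PriorPurchase -> Conversion <- WebVisits <- CouponUse
  P4: AdSpend <- Seasonality -> CouponUse
The empty set is not sufficient: P2 (AdSpend <- Seasonality <- PriorPurchase -> CouponUse) has no collider blocking it and no conditioned non-collider, so it is open.
Try {Seasonality}:
  P1: blocked at chain node Seasonality ∈ conditioning set.
  P2: blocked at chain node Seasonality ∈ conditioning set.
  P3: blocked at chain node Seasonality ∈ conditioning set.
  P4: blocked at fork node Seasonality ∈ conditioning set.
{Seasonality} contains no descendant of AdSpend and blocks every backdoor path.
No other singleton works — e.g. {EmailOpen} leaves P2 open — so {Seasonality} is the unique smallest valid adjustment set.

{Seasonality}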